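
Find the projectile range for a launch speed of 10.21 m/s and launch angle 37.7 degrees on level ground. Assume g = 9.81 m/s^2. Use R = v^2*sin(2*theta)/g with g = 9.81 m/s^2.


R = v^2 * sin(2*theta) / g
Convert angle to radians: theta = 37.7 deg = 0.658 rad
sin(2*theta) = sin(1.316) = 0.9677
R = 10.21^2 * 0.9677 / 9.81
R = 104.2441 * 0.9677 / 9.81 = 10.2832 m

10.2832 m


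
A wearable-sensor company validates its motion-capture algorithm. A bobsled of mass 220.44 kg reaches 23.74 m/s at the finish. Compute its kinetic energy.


KE = 0.5 * m * v^2
KE = 0.5 * 220.44 * 23.74^2
KE = 0.5 * 220.44 * 563.5876 = 62118.6253 J

62118.6253 J


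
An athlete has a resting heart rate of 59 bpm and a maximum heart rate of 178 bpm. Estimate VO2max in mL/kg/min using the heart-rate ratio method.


VO2max = 15.3 * HRmax / HRrest
VO2max = 15.3 * 178 / 59
VO2max = 2723.4 / 59 = 46.1593 mL/kg/min

46.1593 mL/kg/min


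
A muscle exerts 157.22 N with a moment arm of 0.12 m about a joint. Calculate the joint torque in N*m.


tau = F * d
tau = 157.22 * 0.12
tau = 18.8664 N*m

18.8664 N*m


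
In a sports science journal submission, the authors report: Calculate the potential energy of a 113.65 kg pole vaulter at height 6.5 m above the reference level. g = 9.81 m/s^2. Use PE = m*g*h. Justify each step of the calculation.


PE = m * g * h
PE = 113.65 * 9.81 * 6.5
PE = 1114.9065 * 6.5 = 7246.8923 J

7246.8923 J


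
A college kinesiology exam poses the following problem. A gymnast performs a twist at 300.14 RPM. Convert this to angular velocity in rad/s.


omega = RPM * 2 * pi / 60
omega = 300.14 * 2 * 3.14159 / 60
omega = 1885.8352 / 60 = 31.4306 rad/s

31.4306 rad/s


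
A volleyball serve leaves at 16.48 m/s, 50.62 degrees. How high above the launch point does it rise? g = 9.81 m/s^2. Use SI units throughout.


H = (v*sin(theta))^2 / (2*g)
vy = v*sin(theta) = 16.48 * sin(50.62 deg) = 12.7383 m/s
H = vy^2 / (2*g) = 162.2643 / (2*9.81)
H = 162.2643 / 19.62 = 8.2704 m

8.2704 m


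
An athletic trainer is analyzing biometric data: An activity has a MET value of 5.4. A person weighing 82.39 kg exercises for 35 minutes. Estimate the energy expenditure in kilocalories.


kcal = MET * mass * time_hr
Convert time: 35 min = 0.5833 hr
kcal = 5.4 * 82.39 * 0.5833
kcal = 259.5285 kcal

259.5285 kcal


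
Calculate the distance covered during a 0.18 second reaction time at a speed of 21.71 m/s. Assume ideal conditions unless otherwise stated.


d = v * t
d = 21.71 * 0.18
d = 3.9078 m

3.9078 m


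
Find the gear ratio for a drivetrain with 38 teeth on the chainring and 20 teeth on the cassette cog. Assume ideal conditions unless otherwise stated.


GR = front_teeth / rear_teeth
GR = 38 / 20
GR = 1.9

1.9


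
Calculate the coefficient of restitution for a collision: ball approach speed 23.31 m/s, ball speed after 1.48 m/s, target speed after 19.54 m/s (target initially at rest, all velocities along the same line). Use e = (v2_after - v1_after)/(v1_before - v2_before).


e = (v2_after - v1_after) / (v1_before - v2_before)
Numerator = 19.54 - 1.48 = 18.06
Denominator = 23.31 - 0 = 23.31
e = 18.06 / 23.31 = 0.7748

0.7748


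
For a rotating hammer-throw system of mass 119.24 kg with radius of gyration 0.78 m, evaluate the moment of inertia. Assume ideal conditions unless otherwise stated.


I = m * k^2
I = 119.24 * 0.78^2
I = 119.24 * 0.6084 = 72.5456 kg*m^2

72.5456 kg*m^2


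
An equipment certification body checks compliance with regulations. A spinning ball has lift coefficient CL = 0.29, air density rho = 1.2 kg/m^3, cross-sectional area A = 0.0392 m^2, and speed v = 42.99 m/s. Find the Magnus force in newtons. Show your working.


FM = 0.5 * CL * rho * A * v^2
FM = 0.5 * 0.29 * 1.2 * 0.0392 * 42.99^2
v^2 = 1848.1401
FM = 0.5 * 0.29 * 1.2 * 0.0392 * 1848.1401 = 12.6058 N

12.6058 N


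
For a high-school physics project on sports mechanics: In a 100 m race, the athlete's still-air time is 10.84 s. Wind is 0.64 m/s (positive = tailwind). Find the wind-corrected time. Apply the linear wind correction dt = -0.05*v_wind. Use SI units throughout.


dt = -0.05 * v_wind = -0.05 * 0.64 = -0.032 s
t_corrected = t_still + dt = 10.84 + (-0.032)
t_corrected = 10.808 s

10.808 s


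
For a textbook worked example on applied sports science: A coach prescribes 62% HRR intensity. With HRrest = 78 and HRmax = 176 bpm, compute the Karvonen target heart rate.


Target = HRrest + pct*(HRmax - HRrest)
Heart rate reserve = HRmax - HRrest = 176 - 78 = 98 bpm
Fraction = 62% = 0.62
Target = 78 + 0.62 * 98
Target = 78 + 60.76 = 138.76 bpm

138.76 bpm


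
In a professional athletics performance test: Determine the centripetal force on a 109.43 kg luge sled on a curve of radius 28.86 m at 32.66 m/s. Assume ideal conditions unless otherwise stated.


Fc = m * v^2 / r
v^2 = 32.66^2 = 1066.6756
Fc = 109.43 * 1066.6756 / 28.86
Fc = 116726.3109 / 28.86 = 4044.5707 N

4044.5707 N


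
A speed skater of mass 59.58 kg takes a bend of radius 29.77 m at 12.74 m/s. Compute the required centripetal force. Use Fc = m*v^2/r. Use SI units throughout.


Fc = m * v^2 / r
v^2 = 12.74^2 = 162.3076
Fc = 59.58 * 162.3076 / 29.77
Fc = 9670.2868 / 29.77 = 324.8333 N

324.8333 N


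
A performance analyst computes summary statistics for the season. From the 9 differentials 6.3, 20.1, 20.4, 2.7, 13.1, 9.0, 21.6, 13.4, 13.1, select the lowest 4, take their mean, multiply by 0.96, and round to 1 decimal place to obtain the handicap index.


All differentials: 6.3, 20.1, 20.4, 2.7, 13.1, 9.0, 21.6, 13.4, 13.1
Sorted: 2.7, 6.3, 9.0, 13.1, 13.1, 13.4, 20.1, 20.4, 21.6
Best 4: 2.7, 6.3, 9.0, 13.1
Average of best = 31.1 / 4 = 7.775
Raw index = 7.775 * 0.96 = 7.464
Handicap index = round(7.464, 1) = 7.5

7.5


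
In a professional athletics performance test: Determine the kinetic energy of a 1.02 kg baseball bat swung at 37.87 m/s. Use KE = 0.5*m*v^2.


KE = 0.5 * m * v^2
KE = 0.5 * 1.02 * 37.87^2
KE = 0.5 * 1.02 * 1434.1369 = 731.4098 J

731.4098 J


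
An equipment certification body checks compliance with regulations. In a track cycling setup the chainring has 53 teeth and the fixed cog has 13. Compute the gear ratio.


GR = front_teeth / rear_teeth
GR = 53 / 13
GR = 4.0769

4.0769


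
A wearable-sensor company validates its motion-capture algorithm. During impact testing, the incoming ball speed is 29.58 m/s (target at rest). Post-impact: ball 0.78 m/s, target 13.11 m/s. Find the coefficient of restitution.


e = (v2_after - v1_after) / (v1_before - v2_before)
Numerator = 13.11 - 0.78 = 12.33
Denominator = 29.58 - 0 = 29.58
e = 12.33 / 29.58 = 0.4168

0.4168


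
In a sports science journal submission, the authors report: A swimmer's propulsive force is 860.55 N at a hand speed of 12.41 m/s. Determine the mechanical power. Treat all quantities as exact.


P = F * v
P = 860.55 * 12.41
P = 10679.4255 W

10679.4255 W


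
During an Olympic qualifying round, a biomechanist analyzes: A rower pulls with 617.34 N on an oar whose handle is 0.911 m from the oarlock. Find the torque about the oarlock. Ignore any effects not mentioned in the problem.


tau = F * d
tau = 617.34 * 0.911
tau = 562.3967 N*m

562.3967 N*m


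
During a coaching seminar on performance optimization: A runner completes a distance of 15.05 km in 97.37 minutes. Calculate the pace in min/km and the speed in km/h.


Pace = time / distance = 97.37 min / 15.05 km = 6.4698 min/km
Speed = distance / time_in_hours = 15.05 / 1.6228 hr
Speed = 9.2739 km/h

6.4698 min/km, 9.2739 km/h


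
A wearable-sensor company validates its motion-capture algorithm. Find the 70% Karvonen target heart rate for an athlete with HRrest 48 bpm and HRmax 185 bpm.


Target = HRrest + pct*(HRmax - HRrest)
Heart rate reserve = HRmax - HRrest = 185 - 48 = 137 bpm
Fraction = 70% = 0.7
Target = 48 + 0.7 * 137
Target = 48 + 95.9 = 143.9 bpm

143.9 bpm


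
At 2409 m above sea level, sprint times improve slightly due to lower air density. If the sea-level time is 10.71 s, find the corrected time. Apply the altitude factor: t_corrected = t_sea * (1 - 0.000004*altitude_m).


Correction factor = 1 - 0.000004 * 2409 = 0.990364
t_corrected = t_sea * factor = 10.71 * 0.990364
t_corrected = 10.6068 s

10.6068 s


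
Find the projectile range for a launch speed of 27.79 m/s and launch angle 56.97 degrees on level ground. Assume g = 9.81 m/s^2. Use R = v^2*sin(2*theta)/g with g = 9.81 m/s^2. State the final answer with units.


R = v^2 * sin(2*theta) / g
Convert angle to radians: theta = 56.97 deg = 0.9943 rad
sin(2*theta) = sin(1.9886) = 0.914
R = 27.79^2 * 0.914 / 9.81
R = 772.2841 * 0.914 / 9.81 = 71.9516 m

71.9516 m


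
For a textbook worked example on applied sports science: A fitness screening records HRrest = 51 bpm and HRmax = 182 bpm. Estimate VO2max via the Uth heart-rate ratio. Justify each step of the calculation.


VO2max = 15.3 * HRmax / HRrest
VO2max = 15.3 * 182 / 51
VO2max = 2784.6 / 51 = 54.6 mL/kg/min

54.6 mL/kg/min


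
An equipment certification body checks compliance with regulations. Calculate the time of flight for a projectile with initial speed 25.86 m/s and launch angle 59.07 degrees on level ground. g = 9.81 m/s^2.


T = 2*v*sin(theta)/g
sin(theta) = sin(59.07 deg) = 0.8578
T = 2*25.86*0.8578 / 9.81
T = 44.3652 / 9.81 = 4.5224 s

4.5224 s


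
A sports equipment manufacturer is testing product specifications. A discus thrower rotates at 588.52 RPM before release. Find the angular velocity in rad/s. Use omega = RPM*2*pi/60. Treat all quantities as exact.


omega = RPM * 2 * pi / 60
omega = 588.52 * 2 * 3.14159 / 60
omega = 3697.7802 / 60 = 61.6297 rad/s

61.6297 rad/s


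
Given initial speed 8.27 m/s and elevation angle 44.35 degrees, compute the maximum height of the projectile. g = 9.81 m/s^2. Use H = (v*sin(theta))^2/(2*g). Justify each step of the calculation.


H = (v*sin(theta))^2 / (2*g)
vy = v*sin(theta) = 8.27 * sin(44.35 deg) = 5.7811 m/s
H = vy^2 / (2*g) = 33.4206 / (2*9.81)
H = 33.4206 / 19.62 = 1.7034 m

1.7034 m


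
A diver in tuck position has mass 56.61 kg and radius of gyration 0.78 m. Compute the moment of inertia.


I = m * k^2
I = 56.61 * 0.78^2
I = 56.61 * 0.6084 = 34.4415 kg*m^2

34.4415 kg*m^2


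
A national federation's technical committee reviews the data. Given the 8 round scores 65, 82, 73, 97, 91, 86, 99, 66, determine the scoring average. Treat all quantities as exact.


Average = sum / n
Sum = 659
Average = 659 / 8 = 82.375

82.375


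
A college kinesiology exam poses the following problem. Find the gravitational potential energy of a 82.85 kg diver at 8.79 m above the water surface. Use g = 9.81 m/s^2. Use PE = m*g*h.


PE = m * g * h
PE = 82.85 * 9.81 * 8.79
PE = 812.7585 * 8.79 = 7144.1472 J

7144.1472 J


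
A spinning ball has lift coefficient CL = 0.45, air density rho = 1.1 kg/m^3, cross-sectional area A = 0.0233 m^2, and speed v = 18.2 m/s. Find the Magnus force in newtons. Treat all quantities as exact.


FM = 0.5 * CL * rho * A * v^2
FM = 0.5 * 0.45 * 1.1 * 0.0233 * 18.2^2
v^2 = 331.24
FM = 0.5 * 0.45 * 1.1 * 0.0233 * 331.24 = 1.9102 N

1.9102 N


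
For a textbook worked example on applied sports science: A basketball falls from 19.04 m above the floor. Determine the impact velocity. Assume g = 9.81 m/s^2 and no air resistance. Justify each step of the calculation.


v = sqrt(2 * g * h)
v = sqrt(2 * 9.81 * 19.04)
v = sqrt(373.5648) = 19.3278 m/s

19.3278 m/s


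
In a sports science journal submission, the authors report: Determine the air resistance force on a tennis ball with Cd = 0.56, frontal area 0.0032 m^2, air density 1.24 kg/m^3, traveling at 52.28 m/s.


Fd = 0.5 * Cd * rho * A * v^2
Fd = 0.5 * 0.56 * 1.24 * 0.0032 * 52.28^2
v^2 = 2733.1984
Fd = 0.5 * 0.56 * 1.24 * 0.0032 * 2733.1984 = 3.0367 N

3.0367 N


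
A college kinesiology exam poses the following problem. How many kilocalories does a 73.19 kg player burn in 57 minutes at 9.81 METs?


kcal = MET * mass * time_hr
Convert time: 57 min = 0.95 hr
kcal = 9.81 * 73.19 * 0.95
kcal = 682.0942 kcal

682.0942 kcal


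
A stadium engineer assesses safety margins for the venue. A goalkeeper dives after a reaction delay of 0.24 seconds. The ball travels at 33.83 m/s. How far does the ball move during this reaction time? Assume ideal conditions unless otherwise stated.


d = v * t
d = 33.83 * 0.24
d = 8.1192 m

8.1192 m


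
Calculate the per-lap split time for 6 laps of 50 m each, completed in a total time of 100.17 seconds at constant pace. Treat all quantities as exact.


Split time = total_time / n_laps = 100.17 / 6
Split time = 16.695 s per lap

16.695 s


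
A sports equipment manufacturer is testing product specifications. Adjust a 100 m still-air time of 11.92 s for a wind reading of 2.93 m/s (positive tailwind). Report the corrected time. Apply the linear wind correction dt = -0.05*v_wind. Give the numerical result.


dt = -0.05 * v_wind = -0.05 * 2.93 = -0.1465 s
t_corrected = t_still + dt = 11.92 + (-0.1465)
t_corrected = 11.7735 s

11.7735 s


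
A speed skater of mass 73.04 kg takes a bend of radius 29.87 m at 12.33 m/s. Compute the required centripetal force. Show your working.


Fc = m * v^2 / r
v^2 = 12.33^2 = 152.0289
Fc = 73.04 * 152.0289 / 29.87
Fc = 11104.1909 / 29.87 = 371.7506 N

371.7506 N


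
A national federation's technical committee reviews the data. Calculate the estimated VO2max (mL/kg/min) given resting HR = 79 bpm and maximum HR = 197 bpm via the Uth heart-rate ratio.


VO2max = 15.3 * HRmax / HRrest
VO2max = 15.3 * 197 / 79
VO2max = 3014.1 / 79 = 38.1532 mL/kg/min

38.1532 mL/kg/min


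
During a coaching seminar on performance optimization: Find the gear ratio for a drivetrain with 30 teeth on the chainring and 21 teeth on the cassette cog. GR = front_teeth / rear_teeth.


GR = front_teeth / rear_teeth
GR = 30 / 21
GR = 1.4286

1.4286


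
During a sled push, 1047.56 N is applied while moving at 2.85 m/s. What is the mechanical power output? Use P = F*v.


P = F * v
P = 1047.56 * 2.85
P = 2985.546 W

2985.546 W


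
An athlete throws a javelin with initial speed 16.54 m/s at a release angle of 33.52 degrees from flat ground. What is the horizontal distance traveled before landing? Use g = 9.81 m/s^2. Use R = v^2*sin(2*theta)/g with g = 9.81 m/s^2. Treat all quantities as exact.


R = v^2 * sin(2*theta) / g
Convert angle to radians: theta = 33.52 deg = 0.585 rad
sin(2*theta) = sin(1.1701) = 0.9208
R = 16.54^2 * 0.9208 / 9.81
R = 273.5716 * 0.9208 / 9.81 = 25.6777 m

25.6777 m


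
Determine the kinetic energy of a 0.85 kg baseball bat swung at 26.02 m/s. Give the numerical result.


KE = 0.5 * m * v^2
KE = 0.5 * 0.85 * 26.02^2
KE = 0.5 * 0.85 * 677.0404 = 287.7422 J

287.7422 J


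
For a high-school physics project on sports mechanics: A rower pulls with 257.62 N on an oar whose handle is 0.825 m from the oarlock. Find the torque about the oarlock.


tau = F * d
tau = 257.62 * 0.825
tau = 212.5365 N*m

212.5365 N*m


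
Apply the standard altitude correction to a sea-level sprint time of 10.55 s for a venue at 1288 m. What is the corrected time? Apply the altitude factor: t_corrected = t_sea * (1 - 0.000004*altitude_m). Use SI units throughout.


Correction factor = 1 - 0.000004 * 1288 = 0.994848
t_corrected = t_sea * factor = 10.55 * 0.994848
t_corrected = 10.4956 s

10.4956 s


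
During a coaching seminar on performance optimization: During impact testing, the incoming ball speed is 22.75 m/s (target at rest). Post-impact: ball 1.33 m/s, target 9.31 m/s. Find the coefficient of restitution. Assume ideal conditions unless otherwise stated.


e = (v2_after - v1_after) / (v1_before - v2_before)
Numerator = 9.31 - 1.33 = 7.98
Denominator = 22.75 - 0 = 22.75
e = 7.98 / 22.75 = 0.3508

0.3508


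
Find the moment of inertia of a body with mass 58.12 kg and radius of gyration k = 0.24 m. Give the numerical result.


I = m * k^2
I = 58.12 * 0.24^2
I = 58.12 * 0.0576 = 3.3477 kg*m^2

3.3477 kg*m^2


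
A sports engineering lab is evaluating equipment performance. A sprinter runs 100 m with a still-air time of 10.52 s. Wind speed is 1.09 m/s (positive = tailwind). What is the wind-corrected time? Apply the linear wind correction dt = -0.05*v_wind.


dt = -0.05 * v_wind = -0.05 * 1.09 = -0.0545 s
t_corrected = t_still + dt = 10.52 + (-0.0545)
t_corrected = 10.4655 s

10.4655 s


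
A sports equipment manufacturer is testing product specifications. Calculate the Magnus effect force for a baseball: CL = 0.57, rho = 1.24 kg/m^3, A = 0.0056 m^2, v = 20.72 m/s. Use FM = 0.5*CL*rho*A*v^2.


FM = 0.5 * CL * rho * A * v^2
FM = 0.5 * 0.57 * 1.24 * 0.0056 * 20.72^2
v^2 = 429.3184
FM = 0.5 * 0.57 * 1.24 * 0.0056 * 429.3184 = 0.8496 N

0.8496 N


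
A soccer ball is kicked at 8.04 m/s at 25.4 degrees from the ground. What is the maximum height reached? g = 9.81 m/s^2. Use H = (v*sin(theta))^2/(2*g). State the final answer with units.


H = (v*sin(theta))^2 / (2*g)
vy = v*sin(theta) = 8.04 * sin(25.4 deg) = 3.4486 m/s
H = vy^2 / (2*g) = 11.8931 / (2*9.81)
H = 11.8931 / 19.62 = 0.6062 m

0.6062 m


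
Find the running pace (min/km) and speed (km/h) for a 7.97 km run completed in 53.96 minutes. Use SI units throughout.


Pace = time / distance = 53.96 min / 7.97 km = 6.7704 min/km
Speed = distance / time_in_hours = 7.97 / 0.8993 hr
Speed = 8.8621 km/h

6.7704 min/km, 8.8621 km/h


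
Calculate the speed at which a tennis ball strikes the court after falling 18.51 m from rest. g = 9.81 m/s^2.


v = sqrt(2 * g * h)
v = sqrt(2 * 9.81 * 18.51)
v = sqrt(363.1662) = 19.0569 m/s

19.0569 m/s


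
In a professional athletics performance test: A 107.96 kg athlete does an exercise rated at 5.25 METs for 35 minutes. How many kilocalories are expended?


kcal = MET * mass * time_hr
Convert time: 35 min = 0.5833 hr
kcal = 5.25 * 107.96 * 0.5833
kcal = 330.6275 kcal

330.6275 kcal


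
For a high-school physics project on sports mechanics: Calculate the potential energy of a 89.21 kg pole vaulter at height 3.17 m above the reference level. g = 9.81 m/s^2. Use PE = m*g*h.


PE = m * g * h
PE = 89.21 * 9.81 * 3.17
PE = 875.1501 * 3.17 = 2774.2258 J

2774.2258 J


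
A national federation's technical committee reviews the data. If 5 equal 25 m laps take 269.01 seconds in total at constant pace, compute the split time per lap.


Split time = total_time / n_laps = 269.01 / 5
Split time = 53.802 s per lap

53.802 s


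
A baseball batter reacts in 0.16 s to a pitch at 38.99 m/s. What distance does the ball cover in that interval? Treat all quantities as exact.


d = v * t
d = 38.99 * 0.16
d = 6.2384 m

6.2384 m


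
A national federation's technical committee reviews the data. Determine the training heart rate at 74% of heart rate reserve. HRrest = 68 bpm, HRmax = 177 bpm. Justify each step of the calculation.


Target = HRrest + pct*(HRmax - HRrest)
Heart rate reserve = HRmax - HRrest = 177 - 68 = 109 bpm
Fraction = 74% = 0.74
Target = 68 + 0.74 * 109
Target = 68 + 80.66 = 148.66 bpm

148.66 bpm


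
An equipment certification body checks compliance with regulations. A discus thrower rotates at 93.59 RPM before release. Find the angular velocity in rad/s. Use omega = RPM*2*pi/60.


omega = RPM * 2 * pi / 60
omega = 93.59 * 2 * 3.14159 / 60
omega = 588.0433 / 60 = 9.8007 rad/s

9.8007 rad/s


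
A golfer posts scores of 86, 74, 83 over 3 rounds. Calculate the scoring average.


Average = sum / n
Sum = 243
Average = 243 / 3 = 81

81


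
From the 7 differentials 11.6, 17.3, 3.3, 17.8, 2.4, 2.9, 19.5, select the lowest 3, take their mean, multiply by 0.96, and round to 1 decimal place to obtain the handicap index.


All differentials: 11.6, 17.3, 3.3, 17.8, 2.4, 2.9, 19.5
Sorted: 2.4, 2.9, 3.3, 11.6, 17.3, 17.8, 19.5
Best 3: 2.4, 2.9, 3.3
Average of best = 8.6 / 3 = 2.8667
Raw index = 2.8667 * 0.96 = 2.752
Handicap index = round(2.752, 1) = 2.8

2.8


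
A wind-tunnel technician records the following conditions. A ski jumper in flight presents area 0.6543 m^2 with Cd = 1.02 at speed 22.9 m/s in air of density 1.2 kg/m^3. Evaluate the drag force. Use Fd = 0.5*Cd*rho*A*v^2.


Fd = 0.5 * Cd * rho * A * v^2
Fd = 0.5 * 1.02 * 1.2 * 0.6543 * 22.9^2
v^2 = 524.41
Fd = 0.5 * 1.02 * 1.2 * 0.6543 * 524.41 = 209.9903 N

209.9903 N


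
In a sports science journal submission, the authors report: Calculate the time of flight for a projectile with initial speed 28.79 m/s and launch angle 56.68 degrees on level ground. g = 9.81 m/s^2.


T = 2*v*sin(theta)/g
sin(theta) = sin(56.68 deg) = 0.8356
T = 2*28.79*0.8356 / 9.81
T = 48.1148 / 9.81 = 4.9047 s

4.9047 s


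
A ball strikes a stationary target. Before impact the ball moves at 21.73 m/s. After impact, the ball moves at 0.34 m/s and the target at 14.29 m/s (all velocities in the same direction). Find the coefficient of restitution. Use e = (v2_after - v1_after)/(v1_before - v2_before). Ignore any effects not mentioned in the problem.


e = (v2_after - v1_after) / (v1_before - v2_before)
Numerator = 14.29 - 0.34 = 13.95
Denominator = 21.73 - 0 = 21.73
e = 13.95 / 21.73 = 0.642

0.642


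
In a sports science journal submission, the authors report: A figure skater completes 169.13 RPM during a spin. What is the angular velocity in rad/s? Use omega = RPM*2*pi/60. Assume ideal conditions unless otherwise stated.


omega = RPM * 2 * pi / 60
omega = 169.13 * 2 * 3.14159 / 60
omega = 1062.6751 / 60 = 17.7113 rad/s

17.7113 rad/s


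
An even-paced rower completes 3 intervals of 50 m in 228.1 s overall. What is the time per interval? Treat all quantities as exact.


Split time = total_time / n_laps = 228.1 / 3
Split time = 76.0333 s per lap

76.0333 s


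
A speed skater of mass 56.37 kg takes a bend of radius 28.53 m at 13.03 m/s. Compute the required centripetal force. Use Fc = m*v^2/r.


Fc = m * v^2 / r
v^2 = 13.03^2 = 169.7809
Fc = 56.37 * 169.7809 / 28.53
Fc = 9570.5493 / 28.53 = 335.4556 N

335.4556 N


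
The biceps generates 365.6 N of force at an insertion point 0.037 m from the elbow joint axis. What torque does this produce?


tau = F * d
tau = 365.6 * 0.037
tau = 13.5272 N*m

13.5272 N*m


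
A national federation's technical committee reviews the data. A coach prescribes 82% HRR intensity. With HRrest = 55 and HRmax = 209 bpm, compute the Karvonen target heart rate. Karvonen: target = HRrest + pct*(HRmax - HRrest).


Target = HRrest + pct*(HRmax - HRrest)
Heart rate reserve = HRmax - HRrest = 209 - 55 = 154 bpm
Fraction = 82% = 0.82
Target = 55 + 0.82 * 154
Target = 55 + 126.28 = 181.28 bpm

181.28 bpm


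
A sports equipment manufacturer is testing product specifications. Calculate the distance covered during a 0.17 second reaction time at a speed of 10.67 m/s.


d = v * t
d = 10.67 * 0.17
d = 1.8139 m

1.8139 m


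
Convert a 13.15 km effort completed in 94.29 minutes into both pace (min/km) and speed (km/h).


Pace = time / distance = 94.29 min / 13.15 km = 7.1703 min/km
Speed = distance / time_in_hours = 13.15 / 1.5715 hr
Speed = 8.3678 km/h

7.1703 min/km, 8.3678 km/h


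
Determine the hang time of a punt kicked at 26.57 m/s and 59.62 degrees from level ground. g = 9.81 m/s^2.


T = 2*v*sin(theta)/g
sin(theta) = sin(59.62 deg) = 0.8627
T = 2*26.57*0.8627 / 9.81
T = 45.8434 / 9.81 = 4.6731 s

4.6731 s


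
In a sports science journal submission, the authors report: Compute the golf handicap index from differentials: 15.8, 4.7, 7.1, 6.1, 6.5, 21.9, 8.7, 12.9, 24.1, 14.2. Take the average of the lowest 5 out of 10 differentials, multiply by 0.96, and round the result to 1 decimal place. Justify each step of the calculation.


All differentials: 15.8, 4.7, 7.1, 6.1, 6.5, 21.9, 8.7, 12.9, 24.1, 14.2
Sorted: 4.7, 6.1, 6.5, 7.1, 8.7, 12.9, 14.2, 15.8, 21.9, 24.1
Best 5: 4.7, 6.1, 6.5, 7.1, 8.7
Average of best = 33.1 / 5 = 6.62
Raw index = 6.62 * 0.96 = 6.3552
Handicap index = round(6.3552, 1) = 6.4

6.4


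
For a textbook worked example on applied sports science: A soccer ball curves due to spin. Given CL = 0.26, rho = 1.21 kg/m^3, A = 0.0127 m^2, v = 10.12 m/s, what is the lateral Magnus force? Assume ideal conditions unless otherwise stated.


FM = 0.5 * CL * rho * A * v^2
FM = 0.5 * 0.26 * 1.21 * 0.0127 * 10.12^2
v^2 = 102.4144
FM = 0.5 * 0.26 * 1.21 * 0.0127 * 102.4144 = 0.2046 N

0.2046 N


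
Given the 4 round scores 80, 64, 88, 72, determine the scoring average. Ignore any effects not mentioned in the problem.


Average = sum / n
Sum = 304
Average = 304 / 4 = 76

76


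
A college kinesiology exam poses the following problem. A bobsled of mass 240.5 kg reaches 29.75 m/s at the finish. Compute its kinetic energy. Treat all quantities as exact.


KE = 0.5 * m * v^2
KE = 0.5 * 240.5 * 29.75^2
KE = 0.5 * 240.5 * 885.0625 = 106428.7656 J

106428.7656 J


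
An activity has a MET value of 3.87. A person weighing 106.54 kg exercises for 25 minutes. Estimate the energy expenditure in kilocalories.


kcal = MET * mass * time_hr
Convert time: 25 min = 0.4167 hr
kcal = 3.87 * 106.54 * 0.4167
kcal = 171.7958 kcal

171.7958 kcal


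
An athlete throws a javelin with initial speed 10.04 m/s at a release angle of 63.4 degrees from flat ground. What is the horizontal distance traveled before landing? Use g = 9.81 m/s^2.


R = v^2 * sin(2*theta) / g
Convert angle to radians: theta = 63.4 deg = 1.1065 rad
sin(2*theta) = sin(2.2131) = 0.8007
R = 10.04^2 * 0.8007 / 9.81
R = 100.8016 * 0.8007 / 9.81 = 8.2278 m

8.2278 m


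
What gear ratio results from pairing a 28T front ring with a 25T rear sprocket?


GR = front_teeth / rear_teeth
GR = 28 / 25
GR = 1.12

1.12


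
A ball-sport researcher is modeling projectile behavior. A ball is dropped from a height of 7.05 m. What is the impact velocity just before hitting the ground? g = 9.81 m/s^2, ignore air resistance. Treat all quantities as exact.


v = sqrt(2 * g * h)
v = sqrt(2 * 9.81 * 7.05)
v = sqrt(138.321) = 11.761 m/s

11.761 m/s


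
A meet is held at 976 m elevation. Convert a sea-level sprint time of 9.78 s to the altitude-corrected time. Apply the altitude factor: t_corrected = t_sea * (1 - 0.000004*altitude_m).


Correction factor = 1 - 0.000004 * 976 = 0.996096
t_corrected = t_sea * factor = 9.78 * 0.996096
t_corrected = 9.7418 s

9.7418 s


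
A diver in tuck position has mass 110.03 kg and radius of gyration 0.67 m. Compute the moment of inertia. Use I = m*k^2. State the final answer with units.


I = m * k^2
I = 110.03 * 0.67^2
I = 110.03 * 0.4489 = 49.3925 kg*m^2

49.3925 kg*m^2


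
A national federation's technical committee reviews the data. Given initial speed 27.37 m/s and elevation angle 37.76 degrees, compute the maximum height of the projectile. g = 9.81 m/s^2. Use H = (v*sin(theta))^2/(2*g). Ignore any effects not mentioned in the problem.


H = (v*sin(theta))^2 / (2*g)
vy = v*sin(theta) = 27.37 * sin(37.76 deg) = 16.7602 m/s
H = vy^2 / (2*g) = 280.9031 / (2*9.81)
H = 280.9031 / 19.62 = 14.3172 m

14.3172 m


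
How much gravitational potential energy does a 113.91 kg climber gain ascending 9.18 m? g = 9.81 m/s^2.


PE = m * g * h
PE = 113.91 * 9.81 * 9.18
PE = 1117.4571 * 9.18 = 10258.2562 J

10258.2562 J


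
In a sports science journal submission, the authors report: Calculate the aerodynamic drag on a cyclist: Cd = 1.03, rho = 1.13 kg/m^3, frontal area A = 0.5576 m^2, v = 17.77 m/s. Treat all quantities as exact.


Fd = 0.5 * Cd * rho * A * v^2
Fd = 0.5 * 1.03 * 1.13 * 0.5576 * 17.77^2
v^2 = 315.7729
Fd = 0.5 * 1.03 * 1.13 * 0.5576 * 315.7729 = 102.4668 N

102.4668 N


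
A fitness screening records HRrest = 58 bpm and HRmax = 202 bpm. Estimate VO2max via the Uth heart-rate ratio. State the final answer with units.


VO2max = 15.3 * HRmax / HRrest
VO2max = 15.3 * 202 / 58
VO2max = 3090.6 / 58 = 53.2862 mL/kg/min

53.2862 mL/kg/min


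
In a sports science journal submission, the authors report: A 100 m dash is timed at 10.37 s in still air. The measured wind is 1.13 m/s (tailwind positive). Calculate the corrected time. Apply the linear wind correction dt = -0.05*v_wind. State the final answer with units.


dt = -0.05 * v_wind = -0.05 * 1.13 = -0.0565 s
t_corrected = t_still + dt = 10.37 + (-0.0565)
t_corrected = 10.3135 s

10.3135 s


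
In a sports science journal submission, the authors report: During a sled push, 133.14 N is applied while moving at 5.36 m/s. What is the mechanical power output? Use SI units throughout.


P = F * v
P = 133.14 * 5.36
P = 713.6304 W

713.6304 W


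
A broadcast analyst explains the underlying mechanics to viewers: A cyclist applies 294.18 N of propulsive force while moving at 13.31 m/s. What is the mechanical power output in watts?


P = F * v
P = 294.18 * 13.31
P = 3915.5358 W

3915.5358 W


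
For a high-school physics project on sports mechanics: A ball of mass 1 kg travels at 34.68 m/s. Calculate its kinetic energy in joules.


KE = 0.5 * m * v^2
KE = 0.5 * 1 * 34.68^2
KE = 0.5 * 1 * 1202.7024 = 601.3512 J

601.3512 J


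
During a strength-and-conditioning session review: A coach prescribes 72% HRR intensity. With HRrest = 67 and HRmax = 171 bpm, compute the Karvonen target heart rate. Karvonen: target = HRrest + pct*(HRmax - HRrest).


Target = HRrest + pct*(HRmax - HRrest)
Heart rate reserve = HRmax - HRrest = 171 - 67 = 104 bpm
Fraction = 72% = 0.72
Target = 67 + 0.72 * 104
Target = 67 + 74.88 = 141.88 bpm

141.88 bpm


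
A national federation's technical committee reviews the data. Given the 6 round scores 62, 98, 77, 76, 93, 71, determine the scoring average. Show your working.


Average = sum / n
Sum = 477
Average = 477 / 6 = 79.5

79.5


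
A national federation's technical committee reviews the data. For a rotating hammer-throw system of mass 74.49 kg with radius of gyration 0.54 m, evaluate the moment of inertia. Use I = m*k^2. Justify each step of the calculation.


I = m * k^2
I = 74.49 * 0.54^2
I = 74.49 * 0.2916 = 21.7213 kg*m^2

21.7213 kg*m^2


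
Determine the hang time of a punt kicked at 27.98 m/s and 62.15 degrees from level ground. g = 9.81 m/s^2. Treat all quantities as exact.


T = 2*v*sin(theta)/g
sin(theta) = sin(62.15 deg) = 0.8842
T = 2*27.98*0.8842 / 9.81
T = 49.4784 / 9.81 = 5.0437 s

5.0437 s


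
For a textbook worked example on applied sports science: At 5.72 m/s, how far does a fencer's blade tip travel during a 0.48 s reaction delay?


d = v * t
d = 5.72 * 0.48
d = 2.7456 m

2.7456 m


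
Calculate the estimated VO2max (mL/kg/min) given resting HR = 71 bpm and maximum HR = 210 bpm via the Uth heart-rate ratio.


VO2max = 15.3 * HRmax / HRrest
VO2max = 15.3 * 210 / 71
VO2max = 3213 / 71 = 45.2535 mL/kg/min

45.2535 mL/kg/min


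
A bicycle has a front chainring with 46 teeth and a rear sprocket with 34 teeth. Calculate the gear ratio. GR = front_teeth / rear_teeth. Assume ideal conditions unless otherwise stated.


GR = front_teeth / rear_teeth
GR = 46 / 34
GR = 1.3529

1.3529


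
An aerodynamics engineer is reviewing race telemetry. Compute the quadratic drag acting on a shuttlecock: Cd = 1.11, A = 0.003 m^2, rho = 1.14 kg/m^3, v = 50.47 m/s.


Fd = 0.5 * Cd * rho * A * v^2
Fd = 0.5 * 1.11 * 1.14 * 0.003 * 50.47^2
v^2 = 2547.2209
Fd = 0.5 * 1.11 * 1.14 * 0.003 * 2547.2209 = 4.8349 N

4.8349 N


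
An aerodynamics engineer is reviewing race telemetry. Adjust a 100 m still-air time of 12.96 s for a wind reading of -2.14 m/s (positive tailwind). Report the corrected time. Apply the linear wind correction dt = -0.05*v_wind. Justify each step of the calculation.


dt = -0.05 * v_wind = -0.05 * -2.14 = 0.107 s
t_corrected = t_still + dt = 12.96 + (0.107)
t_corrected = 13.067 s

13.067 s


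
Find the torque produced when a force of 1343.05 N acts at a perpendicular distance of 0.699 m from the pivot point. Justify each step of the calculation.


tau = F * d
tau = 1343.05 * 0.699
tau = 938.7919 N*m

938.7919 N*m


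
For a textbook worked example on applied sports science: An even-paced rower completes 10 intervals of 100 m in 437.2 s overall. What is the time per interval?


Split time = total_time / n_laps = 437.2 / 10
Split time = 43.72 s per lap

43.72 s


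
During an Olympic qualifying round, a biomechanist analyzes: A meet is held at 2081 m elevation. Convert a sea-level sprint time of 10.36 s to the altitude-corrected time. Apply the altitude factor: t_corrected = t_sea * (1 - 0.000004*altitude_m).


Correction factor = 1 - 0.000004 * 2081 = 0.991676
t_corrected = t_sea * factor = 10.36 * 0.991676
t_corrected = 10.2738 s

10.2738 s


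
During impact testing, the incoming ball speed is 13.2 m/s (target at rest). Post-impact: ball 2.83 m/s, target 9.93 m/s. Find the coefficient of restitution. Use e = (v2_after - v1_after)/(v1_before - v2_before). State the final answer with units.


e = (v2_after - v1_after) / (v1_before - v2_before)
Numerator = 9.93 - 2.83 = 7.1
Denominator = 13.2 - 0 = 13.2
e = 7.1 / 13.2 = 0.5379

0.5379


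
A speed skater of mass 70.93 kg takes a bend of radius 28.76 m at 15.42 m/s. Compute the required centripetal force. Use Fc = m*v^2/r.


Fc = m * v^2 / r
v^2 = 15.42^2 = 237.7764
Fc = 70.93 * 237.7764 / 28.76
Fc = 16865.4801 / 28.76 = 586.4214 N

586.4214 N


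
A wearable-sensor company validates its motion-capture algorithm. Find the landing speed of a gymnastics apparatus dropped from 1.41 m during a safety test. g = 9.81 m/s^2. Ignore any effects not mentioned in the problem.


v = sqrt(2 * g * h)
v = sqrt(2 * 9.81 * 1.41)
v = sqrt(27.6642) = 5.2597 m/s

5.2597 m/s


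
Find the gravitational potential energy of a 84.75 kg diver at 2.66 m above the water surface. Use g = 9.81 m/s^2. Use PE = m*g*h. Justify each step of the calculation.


PE = m * g * h
PE = 84.75 * 9.81 * 2.66
PE = 831.3975 * 2.66 = 2211.5174 J

2211.5174 J


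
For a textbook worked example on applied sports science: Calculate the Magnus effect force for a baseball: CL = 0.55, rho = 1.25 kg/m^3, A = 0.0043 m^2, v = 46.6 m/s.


FM = 0.5 * CL * rho * A * v^2
FM = 0.5 * 0.55 * 1.25 * 0.0043 * 46.6^2
v^2 = 2171.56
FM = 0.5 * 0.55 * 1.25 * 0.0043 * 2171.56 = 3.2098 N

3.2098 N


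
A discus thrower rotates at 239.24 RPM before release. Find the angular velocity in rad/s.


omega = RPM * 2 * pi / 60
omega = 239.24 * 2 * 3.14159 / 60
omega = 1503.1893 / 60 = 25.0532 rad/s

25.0532 rad/s


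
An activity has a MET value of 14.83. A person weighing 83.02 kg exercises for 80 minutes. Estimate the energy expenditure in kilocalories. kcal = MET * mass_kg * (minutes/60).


kcal = MET * mass * time_hr
Convert time: 80 min = 1.3333 hr
kcal = 14.83 * 83.02 * 1.3333
kcal = 1641.5821 kcal

1641.5821 kcal


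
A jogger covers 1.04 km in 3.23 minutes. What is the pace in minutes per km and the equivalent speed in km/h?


Pace = time / distance = 3.23 min / 1.04 km = 3.1058 min/km
Speed = distance / time_in_hours = 1.04 / 0.0538 hr
Speed = 19.3189 km/h

3.1058 min/km, 19.3189 km/h


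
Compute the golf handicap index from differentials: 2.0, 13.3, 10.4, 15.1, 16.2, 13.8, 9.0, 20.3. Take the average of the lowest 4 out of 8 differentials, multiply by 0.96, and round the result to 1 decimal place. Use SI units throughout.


All differentials: 2.0, 13.3, 10.4, 15.1, 16.2, 13.8, 9.0, 20.3
Sorted: 2.0, 9.0, 10.4, 13.3, 13.8, 15.1, 16.2, 20.3
Best 4: 2.0, 9.0, 10.4, 13.3
Average of best = 34.7 / 4 = 8.675
Raw index = 8.675 * 0.96 = 8.328
Handicap index = round(8.328, 1) = 8.3

8.3


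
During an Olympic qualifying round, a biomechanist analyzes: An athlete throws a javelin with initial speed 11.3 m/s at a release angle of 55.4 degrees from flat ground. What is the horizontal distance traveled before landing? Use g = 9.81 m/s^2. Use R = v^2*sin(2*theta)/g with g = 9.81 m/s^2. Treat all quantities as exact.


R = v^2 * sin(2*theta) / g
Convert angle to radians: theta = 55.4 deg = 0.9669 rad
sin(2*theta) = sin(1.9338) = 0.9348
R = 11.3^2 * 0.9348 / 9.81
R = 127.69 * 0.9348 / 9.81 = 12.168 m

12.168 m


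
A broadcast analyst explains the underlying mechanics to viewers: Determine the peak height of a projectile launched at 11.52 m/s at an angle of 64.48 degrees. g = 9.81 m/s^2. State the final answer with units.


H = (v*sin(theta))^2 / (2*g)
vy = v*sin(theta) = 11.52 * sin(64.48 deg) = 10.3961 m/s
H = vy^2 / (2*g) = 108.0779 / (2*9.81)
H = 108.0779 / 19.62 = 5.5086 m

5.5086 m


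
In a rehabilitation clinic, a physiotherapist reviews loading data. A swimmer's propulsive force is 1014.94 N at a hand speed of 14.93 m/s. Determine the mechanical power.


P = F * v
P = 1014.94 * 14.93
P = 15153.0542 W

15153.0542 W


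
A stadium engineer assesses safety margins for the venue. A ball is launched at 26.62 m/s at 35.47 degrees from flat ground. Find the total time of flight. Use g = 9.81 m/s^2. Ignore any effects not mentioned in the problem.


T = 2*v*sin(theta)/g
sin(theta) = sin(35.47 deg) = 0.5803
T = 2*26.62*0.5803 / 9.81
T = 30.8939 / 9.81 = 3.1492 s

3.1492 s


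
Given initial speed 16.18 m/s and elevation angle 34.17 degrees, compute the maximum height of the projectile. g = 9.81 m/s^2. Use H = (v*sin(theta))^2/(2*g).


H = (v*sin(theta))^2 / (2*g)
vy = v*sin(theta) = 16.18 * sin(34.17 deg) = 9.0875 m/s
H = vy^2 / (2*g) = 82.5827 / (2*9.81)
H = 82.5827 / 19.62 = 4.2091 m

4.2091 m


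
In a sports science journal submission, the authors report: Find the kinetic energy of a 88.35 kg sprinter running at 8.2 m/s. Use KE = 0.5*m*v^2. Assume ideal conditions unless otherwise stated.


KE = 0.5 * m * v^2
KE = 0.5 * 88.35 * 8.2^2
KE = 0.5 * 88.35 * 67.24 = 2970.327 J

2970.327 J


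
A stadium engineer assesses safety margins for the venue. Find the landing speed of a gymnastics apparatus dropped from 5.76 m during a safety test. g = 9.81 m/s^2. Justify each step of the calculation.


v = sqrt(2 * g * h)
v = sqrt(2 * 9.81 * 5.76)
v = sqrt(113.0112) = 10.6307 m/s

10.6307 m/s


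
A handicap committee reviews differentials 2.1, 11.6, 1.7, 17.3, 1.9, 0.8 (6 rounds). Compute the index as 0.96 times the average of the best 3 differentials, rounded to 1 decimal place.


All differentials: 2.1, 11.6, 1.7, 17.3, 1.9, 0.8
Sorted: 0.8, 1.7, 1.9, 2.1, 11.6, 17.3
Best 3: 0.8, 1.7, 1.9
Average of best = 4.4 / 3 = 1.4667
Raw index = 1.4667 * 0.96 = 1.408
Handicap index = round(1.408, 1) = 1.4

1.4


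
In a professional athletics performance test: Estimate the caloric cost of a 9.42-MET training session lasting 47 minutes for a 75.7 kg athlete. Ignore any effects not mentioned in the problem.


kcal = MET * mass * time_hr
Convert time: 47 min = 0.7833 hr
kcal = 9.42 * 75.7 * 0.7833
kcal = 558.5903 kcal

558.5903 kcal


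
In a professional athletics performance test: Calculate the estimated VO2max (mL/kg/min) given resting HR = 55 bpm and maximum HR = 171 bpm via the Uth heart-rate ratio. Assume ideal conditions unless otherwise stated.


VO2max = 15.3 * HRmax / HRrest
VO2max = 15.3 * 171 / 55
VO2max = 2616.3 / 55 = 47.5691 mL/kg/min

47.5691 mL/kg/min


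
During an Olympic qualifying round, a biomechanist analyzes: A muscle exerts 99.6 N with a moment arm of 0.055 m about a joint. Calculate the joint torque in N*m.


tau = F * d
tau = 99.6 * 0.055
tau = 5.478 N*m

5.478 N*m


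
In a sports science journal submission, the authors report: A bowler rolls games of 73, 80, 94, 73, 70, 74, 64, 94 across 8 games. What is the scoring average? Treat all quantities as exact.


Average = sum / n
Sum = 622
Average = 622 / 8 = 77.75

77.75


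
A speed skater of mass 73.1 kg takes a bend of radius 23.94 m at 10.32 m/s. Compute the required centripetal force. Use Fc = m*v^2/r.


Fc = m * v^2 / r
v^2 = 10.32^2 = 106.5024
Fc = 73.1 * 106.5024 / 23.94
Fc = 7785.3254 / 23.94 = 325.2016 N

325.2016 N
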